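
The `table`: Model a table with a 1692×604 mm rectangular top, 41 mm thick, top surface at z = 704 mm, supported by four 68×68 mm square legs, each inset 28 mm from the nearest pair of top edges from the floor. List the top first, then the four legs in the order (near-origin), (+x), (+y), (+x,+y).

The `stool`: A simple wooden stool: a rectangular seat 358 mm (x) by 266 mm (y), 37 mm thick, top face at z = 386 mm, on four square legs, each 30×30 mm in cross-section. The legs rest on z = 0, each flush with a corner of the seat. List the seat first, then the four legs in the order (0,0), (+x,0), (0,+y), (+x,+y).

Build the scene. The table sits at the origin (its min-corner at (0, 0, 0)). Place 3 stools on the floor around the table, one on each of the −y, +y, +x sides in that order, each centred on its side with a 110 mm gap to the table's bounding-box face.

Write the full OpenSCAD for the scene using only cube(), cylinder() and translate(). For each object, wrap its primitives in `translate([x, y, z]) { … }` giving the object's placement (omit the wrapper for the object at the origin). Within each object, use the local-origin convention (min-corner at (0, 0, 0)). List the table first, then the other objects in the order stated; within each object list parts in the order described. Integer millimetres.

translate([0, 0, 663]) cube([1692, 604, 41]);
translate([28, 28, 0]) cube([68, 68, 663]);
translate([1596, 28, 0]) cube([68, 68, 663]);
translate([28, 508, 0]) cube([68, 68, 663]);
translate([1596, 508, 0]) cube([68, 68, 663]);
translate([667, -376, 0]) {
  translate([0, 0, 349]) cube([358, 266, 37]);
  cube([30, 30, 349]);
  translate([328, 0, 0]) cube([30, 30, 349]);
  translate([0, 236, 0]) cube([30, 30, 349]);
  translate([328, 236, 0]) cube([30, 30, 349]);
}
translate([667, 714, 0]) {
  translate([0, 0, 349]) cube([358, 266, 37]);
  cube([30, 30, 349]);
  translate([328, 0, 0]) cube([30, 30, 349]);
  translate([0, 236, 0]) cube([30, 30, 349]);
  translate([328, 236, 0]) cube([30, 30, 349]);
}
translate([1802, 169, 0]) {
  translate([0, 0, 349]) cube([358, 266, 37]);
  cube([30, 30, 349]);
  translate([328, 0, 0]) cube([30, 30, 349]);
  translate([0, 236, 0]) cube([30, 30, 349]);
  translate([328, 236, 0]) cube([30, 30, 349]);
}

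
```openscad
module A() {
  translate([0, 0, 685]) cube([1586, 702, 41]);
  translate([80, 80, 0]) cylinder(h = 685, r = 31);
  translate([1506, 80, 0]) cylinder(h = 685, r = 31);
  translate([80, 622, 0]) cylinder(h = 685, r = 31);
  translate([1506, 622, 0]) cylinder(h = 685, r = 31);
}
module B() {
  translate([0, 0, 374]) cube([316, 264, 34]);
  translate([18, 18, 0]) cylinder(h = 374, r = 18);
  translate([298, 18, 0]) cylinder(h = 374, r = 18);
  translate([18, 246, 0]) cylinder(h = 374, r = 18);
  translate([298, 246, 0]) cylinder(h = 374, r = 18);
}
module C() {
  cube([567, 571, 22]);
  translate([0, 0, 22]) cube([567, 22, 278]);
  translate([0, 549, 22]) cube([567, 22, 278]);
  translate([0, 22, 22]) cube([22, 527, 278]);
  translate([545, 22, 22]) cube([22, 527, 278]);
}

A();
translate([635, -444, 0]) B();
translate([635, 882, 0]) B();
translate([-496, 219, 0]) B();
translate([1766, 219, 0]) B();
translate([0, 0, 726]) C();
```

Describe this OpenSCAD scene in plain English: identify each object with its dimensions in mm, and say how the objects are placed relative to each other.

A is a table: top 1586 mm (x) × 702 mm (y), 41 mm thick, upper face at z = 726 mm, on four round legs of 62 mm diameter, each leg's bounding box inset 49 mm from the nearest pair of top edges, running from z = 0 to the bottom of the top.

B is a four-legged stool. The seat is a 316×264×34 mm slab whose top surface is at z = 408 mm; four round legs, each 36 mm in diameter, run from the floor (z = 0) to the underside of the seat, each leg's axis is inset half a diameter from the nearest pair of seat edges (so the leg's bounding box is flush with the corner).

C is an open storage box with external size 567×571×300 mm and wall thickness 22 mm (the base is also 22 mm thick). The base covers the whole footprint; the four walls stand on the base, with the y-facing walls full-width and the x-facing walls fitting between their inner faces.

Four stools sit around the table at the −y, +y, −x, +x sides. The open box is on top of the table.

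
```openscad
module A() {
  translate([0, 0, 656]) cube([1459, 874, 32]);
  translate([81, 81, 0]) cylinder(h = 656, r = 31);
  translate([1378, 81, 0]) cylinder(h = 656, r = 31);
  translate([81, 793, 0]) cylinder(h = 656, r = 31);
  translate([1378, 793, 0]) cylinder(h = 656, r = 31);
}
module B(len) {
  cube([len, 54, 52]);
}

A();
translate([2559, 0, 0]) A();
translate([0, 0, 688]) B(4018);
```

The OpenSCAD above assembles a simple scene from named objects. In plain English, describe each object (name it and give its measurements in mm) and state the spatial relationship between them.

A is a rectangular dining table. The top is 1459×874×32 mm with its upper surface at z = 688 mm. It stands on four round legs of 62 mm diameter, each leg's bounding box inset 50 mm from the nearest pair of top edges, running from the floor to the underside of the top.

B is a rectangular beam 4018 mm long (x), 54 mm deep (y), 52 mm thick (z).

The beam spans the tops of two tables placed 1100 mm apart, resting at z = 688 mm.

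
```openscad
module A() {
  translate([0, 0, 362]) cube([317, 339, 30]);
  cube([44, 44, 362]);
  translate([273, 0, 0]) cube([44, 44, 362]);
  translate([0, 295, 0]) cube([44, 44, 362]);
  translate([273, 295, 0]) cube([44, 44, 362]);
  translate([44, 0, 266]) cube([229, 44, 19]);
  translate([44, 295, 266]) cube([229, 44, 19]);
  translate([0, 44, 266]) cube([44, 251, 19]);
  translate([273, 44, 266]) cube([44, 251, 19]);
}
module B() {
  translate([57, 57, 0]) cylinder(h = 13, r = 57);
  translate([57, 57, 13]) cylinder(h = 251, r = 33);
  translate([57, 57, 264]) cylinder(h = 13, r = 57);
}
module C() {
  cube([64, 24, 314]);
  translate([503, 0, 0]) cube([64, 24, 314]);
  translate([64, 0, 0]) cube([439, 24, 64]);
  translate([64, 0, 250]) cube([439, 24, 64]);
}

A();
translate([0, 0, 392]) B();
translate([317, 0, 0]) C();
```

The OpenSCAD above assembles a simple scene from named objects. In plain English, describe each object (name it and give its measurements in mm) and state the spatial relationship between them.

A is a four-legged stool. The seat is a 317×339×30 mm slab whose top surface is at z = 392 mm; four square legs, each 44×44 mm in cross-section, run from the floor (z = 0) to the underside of the seat, each flush with a corner of the seat. Four stretchers, 44 mm wide and 19 mm tall, connect adjacent legs with their undersides at z = 266 mm, each running between the inner faces of the legs it joins and aligned with the legs' outer faces on the other axis.

B is a spool: two coaxial disc flanges of radius 57 mm and thickness 13 mm, joined by a core cylinder of radius 33 mm and height 251 mm. The lower flange rests on z = 0 and the three cylinders share a vertical axis.

C is a rectangular picture frame lying in the x–z plane (depth along y). The opening is 439 mm wide (x) by 186 mm tall (z), surrounded by a border 64 mm wide on all four sides. The frame is 24 mm deep and is made of two full-height vertical stiles with two horizontal rails fitted between them.

The spool is on top of the stool. The picture frame is against the stool's +x side, with their −y faces flush.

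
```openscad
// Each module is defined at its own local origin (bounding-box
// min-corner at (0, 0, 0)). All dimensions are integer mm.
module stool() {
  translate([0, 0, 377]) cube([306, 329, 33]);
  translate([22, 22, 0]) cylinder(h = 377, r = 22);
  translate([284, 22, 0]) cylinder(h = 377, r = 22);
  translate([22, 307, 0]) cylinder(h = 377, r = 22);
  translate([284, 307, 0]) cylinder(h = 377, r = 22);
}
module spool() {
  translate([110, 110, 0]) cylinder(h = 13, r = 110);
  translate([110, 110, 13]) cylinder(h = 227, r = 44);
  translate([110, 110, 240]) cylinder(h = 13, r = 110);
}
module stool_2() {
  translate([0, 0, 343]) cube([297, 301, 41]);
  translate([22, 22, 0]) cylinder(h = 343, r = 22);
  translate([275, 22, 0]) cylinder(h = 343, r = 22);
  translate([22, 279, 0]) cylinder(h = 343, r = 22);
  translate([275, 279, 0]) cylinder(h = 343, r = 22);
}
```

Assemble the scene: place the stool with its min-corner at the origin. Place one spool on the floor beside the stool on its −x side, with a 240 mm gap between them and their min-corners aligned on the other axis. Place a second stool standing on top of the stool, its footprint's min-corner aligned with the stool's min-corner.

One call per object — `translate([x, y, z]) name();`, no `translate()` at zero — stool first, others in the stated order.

stool();
translate([-460, 0, 0]) spool();
translate([0, 0, 410]) stool_2();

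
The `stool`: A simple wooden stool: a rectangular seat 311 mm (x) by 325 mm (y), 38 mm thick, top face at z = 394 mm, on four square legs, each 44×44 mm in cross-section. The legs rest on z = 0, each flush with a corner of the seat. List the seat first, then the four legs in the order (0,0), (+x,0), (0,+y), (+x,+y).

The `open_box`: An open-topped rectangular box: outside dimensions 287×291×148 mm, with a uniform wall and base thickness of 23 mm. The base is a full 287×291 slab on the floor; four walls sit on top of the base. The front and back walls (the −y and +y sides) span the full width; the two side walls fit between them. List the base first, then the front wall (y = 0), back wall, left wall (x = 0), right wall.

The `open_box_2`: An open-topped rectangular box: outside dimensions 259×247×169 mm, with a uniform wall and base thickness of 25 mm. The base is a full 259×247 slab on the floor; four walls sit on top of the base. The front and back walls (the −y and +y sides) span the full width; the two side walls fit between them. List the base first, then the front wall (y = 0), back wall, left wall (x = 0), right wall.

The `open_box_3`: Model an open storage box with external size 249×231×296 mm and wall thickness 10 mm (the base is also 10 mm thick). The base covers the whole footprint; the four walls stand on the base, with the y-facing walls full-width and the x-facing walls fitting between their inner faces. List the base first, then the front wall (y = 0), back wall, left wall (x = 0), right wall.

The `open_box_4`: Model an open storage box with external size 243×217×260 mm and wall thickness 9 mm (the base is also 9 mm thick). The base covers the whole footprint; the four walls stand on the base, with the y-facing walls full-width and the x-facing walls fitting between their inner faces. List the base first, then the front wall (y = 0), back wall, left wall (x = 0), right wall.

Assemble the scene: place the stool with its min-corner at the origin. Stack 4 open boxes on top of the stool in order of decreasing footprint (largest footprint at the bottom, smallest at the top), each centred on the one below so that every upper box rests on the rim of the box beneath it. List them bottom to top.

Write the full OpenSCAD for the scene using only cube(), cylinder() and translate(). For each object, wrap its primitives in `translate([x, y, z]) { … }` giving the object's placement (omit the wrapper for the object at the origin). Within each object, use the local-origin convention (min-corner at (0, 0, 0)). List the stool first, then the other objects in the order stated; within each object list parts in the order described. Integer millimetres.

translate([0, 0, 356]) cube([311, 325, 38]);
cube([44, 44, 356]);
translate([267, 0, 0]) cube([44, 44, 356]);
translate([0, 281, 0]) cube([44, 44, 356]);
translate([267, 281, 0]) cube([44, 44, 356]);
translate([12, 17, 394]) {
  cube([287, 291, 23]);
  translate([0, 0, 23]) cube([287, 23, 125]);
  translate([0, 268, 23]) cube([287, 23, 125]);
  translate([0, 23, 23]) cube([23, 245, 125]);
  translate([264, 23, 23]) cube([23, 245, 125]);
}
translate([26, 39, 542]) {
  cube([259, 247, 25]);
  translate([0, 0, 25]) cube([259, 25, 144]);
  translate([0, 222, 25]) cube([259, 25, 144]);
  translate([0, 25, 25]) cube([25, 197, 144]);
  translate([234, 25, 25]) cube([25, 197, 144]);
}
translate([31, 47, 711]) {
  cube([249, 231, 10]);
  translate([0, 0, 10]) cube([249, 10, 286]);
  translate([0, 221, 10]) cube([249, 10, 286]);
  translate([0, 10, 10]) cube([10, 211, 286]);
  translate([239, 10, 10]) cube([10, 211, 286]);
}
translate([34, 54, 1007]) {
  cube([243, 217, 9]);
  translate([0, 0, 9]) cube([243, 9, 251]);
  translate([0, 208, 9]) cube([243, 9, 251]);
  translate([0, 9, 9]) cube([9, 199, 251]);
  translate([234, 9, 9]) cube([9, 199, 251]);
}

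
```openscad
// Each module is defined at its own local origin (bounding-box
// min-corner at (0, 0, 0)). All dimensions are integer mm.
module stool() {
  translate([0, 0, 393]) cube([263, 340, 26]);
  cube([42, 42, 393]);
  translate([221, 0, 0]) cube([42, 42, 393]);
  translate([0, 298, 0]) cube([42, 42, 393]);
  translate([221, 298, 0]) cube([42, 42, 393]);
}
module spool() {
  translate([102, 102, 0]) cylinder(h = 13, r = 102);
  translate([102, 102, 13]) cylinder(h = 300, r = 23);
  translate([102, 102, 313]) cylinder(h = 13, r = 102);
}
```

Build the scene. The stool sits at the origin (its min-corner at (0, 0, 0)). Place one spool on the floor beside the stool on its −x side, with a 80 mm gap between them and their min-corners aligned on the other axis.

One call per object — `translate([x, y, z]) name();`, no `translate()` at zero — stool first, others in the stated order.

stool();
translate([-284, 0, 0]) spool();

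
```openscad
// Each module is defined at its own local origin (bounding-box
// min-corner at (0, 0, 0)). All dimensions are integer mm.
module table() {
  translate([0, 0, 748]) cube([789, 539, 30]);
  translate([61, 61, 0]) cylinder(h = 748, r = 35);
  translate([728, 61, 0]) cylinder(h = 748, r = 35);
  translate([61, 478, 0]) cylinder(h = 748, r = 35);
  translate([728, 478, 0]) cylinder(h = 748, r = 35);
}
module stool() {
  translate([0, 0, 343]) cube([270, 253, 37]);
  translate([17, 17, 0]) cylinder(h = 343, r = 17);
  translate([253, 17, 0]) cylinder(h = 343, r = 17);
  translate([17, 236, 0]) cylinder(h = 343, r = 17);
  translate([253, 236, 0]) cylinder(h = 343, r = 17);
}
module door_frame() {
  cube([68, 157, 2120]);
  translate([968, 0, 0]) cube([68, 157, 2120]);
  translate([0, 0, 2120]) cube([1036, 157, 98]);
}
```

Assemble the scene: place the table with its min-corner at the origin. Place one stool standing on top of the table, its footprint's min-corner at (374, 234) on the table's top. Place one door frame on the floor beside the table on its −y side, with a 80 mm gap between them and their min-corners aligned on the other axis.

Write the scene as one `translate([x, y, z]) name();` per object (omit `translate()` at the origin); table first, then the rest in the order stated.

table();
translate([374, 234, 778]) stool();
translate([0, -237, 0]) door_frame();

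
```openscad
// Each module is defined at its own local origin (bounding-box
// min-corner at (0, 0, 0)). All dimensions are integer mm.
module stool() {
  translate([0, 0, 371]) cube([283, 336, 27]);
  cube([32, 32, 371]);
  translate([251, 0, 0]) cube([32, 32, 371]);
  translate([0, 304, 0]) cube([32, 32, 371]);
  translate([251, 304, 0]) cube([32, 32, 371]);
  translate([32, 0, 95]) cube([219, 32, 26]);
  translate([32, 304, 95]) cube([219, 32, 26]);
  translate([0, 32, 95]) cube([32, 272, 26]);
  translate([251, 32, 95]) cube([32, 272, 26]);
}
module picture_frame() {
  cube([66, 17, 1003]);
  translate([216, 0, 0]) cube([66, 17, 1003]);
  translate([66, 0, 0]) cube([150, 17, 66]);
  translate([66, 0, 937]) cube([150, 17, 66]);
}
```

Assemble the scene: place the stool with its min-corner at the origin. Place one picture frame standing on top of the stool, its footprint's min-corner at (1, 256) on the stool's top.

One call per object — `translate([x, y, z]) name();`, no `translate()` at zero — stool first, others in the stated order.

stool();
translate([1, 256, 398]) picture_frame();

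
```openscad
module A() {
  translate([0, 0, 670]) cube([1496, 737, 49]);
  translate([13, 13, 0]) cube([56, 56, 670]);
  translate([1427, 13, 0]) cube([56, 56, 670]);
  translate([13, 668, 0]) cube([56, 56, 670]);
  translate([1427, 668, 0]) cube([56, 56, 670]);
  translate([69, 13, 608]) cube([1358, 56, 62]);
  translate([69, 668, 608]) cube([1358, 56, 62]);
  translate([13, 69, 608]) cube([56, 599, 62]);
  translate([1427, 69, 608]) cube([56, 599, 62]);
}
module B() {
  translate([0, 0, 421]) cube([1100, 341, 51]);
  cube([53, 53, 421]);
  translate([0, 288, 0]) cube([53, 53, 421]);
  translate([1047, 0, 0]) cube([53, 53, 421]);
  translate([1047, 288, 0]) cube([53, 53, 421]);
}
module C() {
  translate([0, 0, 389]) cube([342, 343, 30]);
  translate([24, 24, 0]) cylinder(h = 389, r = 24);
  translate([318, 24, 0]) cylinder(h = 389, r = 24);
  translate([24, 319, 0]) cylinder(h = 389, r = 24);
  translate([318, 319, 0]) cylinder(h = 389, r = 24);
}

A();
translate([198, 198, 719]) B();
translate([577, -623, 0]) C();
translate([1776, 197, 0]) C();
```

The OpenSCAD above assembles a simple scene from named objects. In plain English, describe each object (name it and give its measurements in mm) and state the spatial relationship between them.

A is a table: top 1496 mm (x) × 737 mm (y), 49 mm thick, upper face at z = 719 mm, on four 56×56 mm square legs, each inset 13 mm from the nearest pair of top edges, running from z = 0 to the bottom of the top. Four apron rails, 56 mm thick and 62 mm tall, run between adjacent legs with their top edges flush with the underside of the top and their outer faces flush with the legs' outer faces.

B is a bench: a 1100×341 mm seat slab, 51 mm thick, top at z = 472 mm, on four 53×53 mm square legs flush with the seat corners and standing on z = 0.

C is a simple wooden stool: a rectangular seat 342 mm (x) by 343 mm (y), 30 mm thick, top face at z = 419 mm, on four round legs, each 48 mm in diameter. The legs rest on z = 0, each leg's axis is inset half a diameter from the nearest pair of seat edges (so the leg's bounding box is flush with the corner).

The bench is on top of the table, centred. Two stools sit around the table at the −y, +x sides.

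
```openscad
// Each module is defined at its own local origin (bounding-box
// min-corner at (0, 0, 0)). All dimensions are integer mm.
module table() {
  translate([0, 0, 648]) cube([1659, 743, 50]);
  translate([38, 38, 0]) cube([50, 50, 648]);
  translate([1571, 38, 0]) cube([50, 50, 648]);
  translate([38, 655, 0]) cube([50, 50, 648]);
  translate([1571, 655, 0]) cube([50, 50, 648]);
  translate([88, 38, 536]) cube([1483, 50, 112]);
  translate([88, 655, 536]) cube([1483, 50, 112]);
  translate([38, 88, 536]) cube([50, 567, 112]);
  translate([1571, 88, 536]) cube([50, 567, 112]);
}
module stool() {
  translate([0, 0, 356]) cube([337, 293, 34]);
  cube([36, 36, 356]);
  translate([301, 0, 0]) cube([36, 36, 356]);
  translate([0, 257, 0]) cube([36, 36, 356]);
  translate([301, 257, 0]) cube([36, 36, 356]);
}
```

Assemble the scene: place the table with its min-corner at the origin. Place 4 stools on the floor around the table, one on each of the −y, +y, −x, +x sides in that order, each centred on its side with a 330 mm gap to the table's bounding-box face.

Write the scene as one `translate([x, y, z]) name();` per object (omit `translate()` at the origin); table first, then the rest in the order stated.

table();
translate([661, -623, 0]) stool();
translate([661, 1073, 0]) stool();
translate([-667, 225, 0]) stool();
translate([1989, 225, 0]) stool();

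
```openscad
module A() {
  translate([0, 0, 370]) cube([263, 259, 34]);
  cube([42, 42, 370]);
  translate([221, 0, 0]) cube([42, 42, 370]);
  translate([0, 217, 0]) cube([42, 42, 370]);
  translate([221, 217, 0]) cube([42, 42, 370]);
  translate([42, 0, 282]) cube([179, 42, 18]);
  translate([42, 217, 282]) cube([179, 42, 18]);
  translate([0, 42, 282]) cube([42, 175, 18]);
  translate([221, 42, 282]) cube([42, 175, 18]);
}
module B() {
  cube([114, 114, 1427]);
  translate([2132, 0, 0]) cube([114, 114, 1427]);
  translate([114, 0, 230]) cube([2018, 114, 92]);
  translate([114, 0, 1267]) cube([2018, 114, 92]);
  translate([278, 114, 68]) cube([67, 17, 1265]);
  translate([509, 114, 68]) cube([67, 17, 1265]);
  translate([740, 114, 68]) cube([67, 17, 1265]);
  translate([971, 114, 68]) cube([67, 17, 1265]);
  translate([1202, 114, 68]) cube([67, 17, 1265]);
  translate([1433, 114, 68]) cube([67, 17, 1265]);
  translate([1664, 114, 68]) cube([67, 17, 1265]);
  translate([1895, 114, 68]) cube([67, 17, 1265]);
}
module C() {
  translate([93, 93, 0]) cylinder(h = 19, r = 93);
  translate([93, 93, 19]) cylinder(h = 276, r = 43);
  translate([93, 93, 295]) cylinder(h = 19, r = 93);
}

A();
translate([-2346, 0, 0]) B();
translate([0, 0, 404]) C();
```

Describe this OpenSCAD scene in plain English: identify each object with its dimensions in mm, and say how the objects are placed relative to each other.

A is a simple wooden stool: a rectangular seat 263 mm (x) by 259 mm (y), 34 mm thick, top face at z = 404 mm, on four square legs, each 42×42 mm in cross-section. The legs rest on z = 0, each flush with a corner of the seat. Four stretchers, 42 mm wide and 18 mm tall, connect adjacent legs with their undersides at z = 282 mm, each running between the inner faces of the legs it joins and aligned with the legs' outer faces on the other axis.

B is a fence section. Two 114×114 mm posts, 1427 mm tall, stand on the floor with a clear span of 2018 mm between their inner faces. Two horizontal rails of 114×92 mm section span the gap between the posts with their undersides at z = 230 mm and z = 1267 mm, flush with the posts' −y face. 8 pickets, each 67 mm wide, 17 mm thick and 1265 mm tall, are fixed to the +y face of the rails with their bottoms at z = 68 mm, evenly spaced across the span with equal gaps (rounded down to the nearest mm) at the −x end and between each pair — any rounding remainder accumulates at the +x end.

C is a spool: two coaxial disc flanges of radius 93 mm and thickness 19 mm, joined by a core cylinder of radius 43 mm and height 276 mm. The lower flange rests on z = 0 and the three cylinders share a vertical axis.

The fence section is on the floor beside the stool on its −x side. The spool is on top of the stool.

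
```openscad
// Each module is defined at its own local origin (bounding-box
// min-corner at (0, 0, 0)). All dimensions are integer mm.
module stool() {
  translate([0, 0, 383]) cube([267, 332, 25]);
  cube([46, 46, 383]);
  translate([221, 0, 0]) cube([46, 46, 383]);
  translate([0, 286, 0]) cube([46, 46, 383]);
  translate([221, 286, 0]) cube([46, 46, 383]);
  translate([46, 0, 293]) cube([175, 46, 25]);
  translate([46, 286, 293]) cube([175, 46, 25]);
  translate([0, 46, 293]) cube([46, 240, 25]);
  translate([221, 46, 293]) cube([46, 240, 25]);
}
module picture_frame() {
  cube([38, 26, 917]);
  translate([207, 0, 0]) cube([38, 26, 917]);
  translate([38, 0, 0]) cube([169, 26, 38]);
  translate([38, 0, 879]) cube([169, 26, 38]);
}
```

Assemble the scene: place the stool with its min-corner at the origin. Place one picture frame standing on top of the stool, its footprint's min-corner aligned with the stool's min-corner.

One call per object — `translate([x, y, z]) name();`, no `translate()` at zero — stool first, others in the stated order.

stool();
translate([0, 0, 408]) picture_frame();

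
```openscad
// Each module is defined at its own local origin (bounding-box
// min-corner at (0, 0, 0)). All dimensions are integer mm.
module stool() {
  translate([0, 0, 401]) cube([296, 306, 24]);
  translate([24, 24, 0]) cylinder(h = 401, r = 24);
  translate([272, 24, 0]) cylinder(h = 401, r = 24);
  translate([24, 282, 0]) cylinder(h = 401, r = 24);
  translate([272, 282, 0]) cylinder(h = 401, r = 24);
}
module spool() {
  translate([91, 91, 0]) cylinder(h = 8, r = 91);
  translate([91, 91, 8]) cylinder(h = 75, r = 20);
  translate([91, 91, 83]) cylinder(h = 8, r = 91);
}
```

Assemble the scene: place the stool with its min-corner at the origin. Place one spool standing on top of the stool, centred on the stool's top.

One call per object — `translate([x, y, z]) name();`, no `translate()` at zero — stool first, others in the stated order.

stool();
translate([57, 62, 425]) spool();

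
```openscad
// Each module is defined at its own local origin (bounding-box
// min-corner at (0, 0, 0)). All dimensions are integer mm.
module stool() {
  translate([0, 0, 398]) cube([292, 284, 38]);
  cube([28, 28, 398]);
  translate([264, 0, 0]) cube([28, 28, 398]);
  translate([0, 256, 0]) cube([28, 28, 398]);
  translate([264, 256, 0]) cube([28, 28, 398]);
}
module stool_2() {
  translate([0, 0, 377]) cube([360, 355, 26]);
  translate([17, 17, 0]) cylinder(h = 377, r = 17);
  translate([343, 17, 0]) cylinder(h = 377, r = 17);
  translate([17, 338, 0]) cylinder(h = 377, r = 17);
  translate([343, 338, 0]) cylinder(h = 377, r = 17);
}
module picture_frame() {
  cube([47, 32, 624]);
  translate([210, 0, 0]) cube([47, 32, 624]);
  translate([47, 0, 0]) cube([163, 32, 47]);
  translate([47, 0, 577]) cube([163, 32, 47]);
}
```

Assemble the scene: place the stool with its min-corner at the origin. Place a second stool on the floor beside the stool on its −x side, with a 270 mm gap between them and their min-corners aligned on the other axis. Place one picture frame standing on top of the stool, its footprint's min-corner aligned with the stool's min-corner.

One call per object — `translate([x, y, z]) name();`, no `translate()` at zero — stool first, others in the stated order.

stool();
translate([-630, 0, 0]) stool_2();
translate([0, 0, 436]) picture_frame();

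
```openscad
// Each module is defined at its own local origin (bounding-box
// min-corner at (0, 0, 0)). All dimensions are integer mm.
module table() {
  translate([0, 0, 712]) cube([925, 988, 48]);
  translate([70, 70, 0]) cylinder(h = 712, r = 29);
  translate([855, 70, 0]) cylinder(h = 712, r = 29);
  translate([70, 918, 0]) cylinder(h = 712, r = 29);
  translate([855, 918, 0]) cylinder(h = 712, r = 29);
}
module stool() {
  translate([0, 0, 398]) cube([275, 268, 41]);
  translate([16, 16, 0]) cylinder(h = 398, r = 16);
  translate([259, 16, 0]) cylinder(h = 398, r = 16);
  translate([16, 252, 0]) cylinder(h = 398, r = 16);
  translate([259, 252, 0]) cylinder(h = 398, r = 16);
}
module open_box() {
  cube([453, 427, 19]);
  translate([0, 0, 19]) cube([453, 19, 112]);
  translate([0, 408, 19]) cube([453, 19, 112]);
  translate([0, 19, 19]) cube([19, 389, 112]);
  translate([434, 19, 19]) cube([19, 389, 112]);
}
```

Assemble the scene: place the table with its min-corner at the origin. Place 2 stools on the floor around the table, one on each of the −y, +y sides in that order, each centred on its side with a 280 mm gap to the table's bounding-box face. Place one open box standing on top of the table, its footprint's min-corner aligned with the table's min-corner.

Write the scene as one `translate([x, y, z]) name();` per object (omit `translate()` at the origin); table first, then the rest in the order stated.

table();
translate([325, -548, 0]) stool();
translate([325, 1268, 0]) stool();
translate([0, 0, 760]) open_box();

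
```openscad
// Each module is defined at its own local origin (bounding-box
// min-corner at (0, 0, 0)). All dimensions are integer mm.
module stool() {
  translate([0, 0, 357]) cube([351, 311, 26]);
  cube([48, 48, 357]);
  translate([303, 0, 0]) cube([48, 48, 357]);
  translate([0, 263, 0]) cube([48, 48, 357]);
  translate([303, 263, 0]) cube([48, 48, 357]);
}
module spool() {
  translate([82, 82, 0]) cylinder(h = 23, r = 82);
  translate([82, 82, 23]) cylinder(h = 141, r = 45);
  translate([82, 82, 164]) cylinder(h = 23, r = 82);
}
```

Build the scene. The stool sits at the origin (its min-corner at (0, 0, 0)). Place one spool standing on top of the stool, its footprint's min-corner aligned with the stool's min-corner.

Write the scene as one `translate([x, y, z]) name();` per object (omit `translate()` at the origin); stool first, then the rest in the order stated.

stool();
translate([0, 0, 383]) spool();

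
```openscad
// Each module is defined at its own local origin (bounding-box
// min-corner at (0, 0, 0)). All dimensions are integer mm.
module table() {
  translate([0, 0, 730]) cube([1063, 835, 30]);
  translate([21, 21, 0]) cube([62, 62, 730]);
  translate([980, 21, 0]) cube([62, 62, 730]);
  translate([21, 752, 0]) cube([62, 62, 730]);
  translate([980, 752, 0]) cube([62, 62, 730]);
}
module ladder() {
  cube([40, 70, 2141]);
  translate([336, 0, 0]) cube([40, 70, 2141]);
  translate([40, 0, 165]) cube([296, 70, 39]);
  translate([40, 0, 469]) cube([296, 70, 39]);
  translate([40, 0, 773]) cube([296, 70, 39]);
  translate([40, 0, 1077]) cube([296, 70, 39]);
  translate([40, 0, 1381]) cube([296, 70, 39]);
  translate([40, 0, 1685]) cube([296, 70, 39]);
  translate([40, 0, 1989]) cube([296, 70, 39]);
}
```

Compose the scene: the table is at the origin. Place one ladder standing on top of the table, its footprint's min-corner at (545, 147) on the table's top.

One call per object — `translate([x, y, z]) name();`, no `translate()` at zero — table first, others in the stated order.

table();
translate([545, 147, 760]) ladder();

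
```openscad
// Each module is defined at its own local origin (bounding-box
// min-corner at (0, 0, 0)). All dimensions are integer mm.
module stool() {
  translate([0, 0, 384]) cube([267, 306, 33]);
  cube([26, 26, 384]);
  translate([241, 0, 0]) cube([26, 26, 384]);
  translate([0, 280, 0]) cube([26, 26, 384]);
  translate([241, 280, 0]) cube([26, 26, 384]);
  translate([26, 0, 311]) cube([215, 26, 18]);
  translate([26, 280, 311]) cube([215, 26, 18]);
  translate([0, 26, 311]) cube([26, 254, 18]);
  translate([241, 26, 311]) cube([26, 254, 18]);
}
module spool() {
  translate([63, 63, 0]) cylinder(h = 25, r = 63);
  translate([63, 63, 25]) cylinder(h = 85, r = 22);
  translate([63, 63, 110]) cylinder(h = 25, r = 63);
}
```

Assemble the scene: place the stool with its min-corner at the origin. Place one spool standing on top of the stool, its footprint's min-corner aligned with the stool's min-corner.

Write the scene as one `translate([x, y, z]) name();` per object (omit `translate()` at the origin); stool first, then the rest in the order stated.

stool();
translate([0, 0, 417]) spool();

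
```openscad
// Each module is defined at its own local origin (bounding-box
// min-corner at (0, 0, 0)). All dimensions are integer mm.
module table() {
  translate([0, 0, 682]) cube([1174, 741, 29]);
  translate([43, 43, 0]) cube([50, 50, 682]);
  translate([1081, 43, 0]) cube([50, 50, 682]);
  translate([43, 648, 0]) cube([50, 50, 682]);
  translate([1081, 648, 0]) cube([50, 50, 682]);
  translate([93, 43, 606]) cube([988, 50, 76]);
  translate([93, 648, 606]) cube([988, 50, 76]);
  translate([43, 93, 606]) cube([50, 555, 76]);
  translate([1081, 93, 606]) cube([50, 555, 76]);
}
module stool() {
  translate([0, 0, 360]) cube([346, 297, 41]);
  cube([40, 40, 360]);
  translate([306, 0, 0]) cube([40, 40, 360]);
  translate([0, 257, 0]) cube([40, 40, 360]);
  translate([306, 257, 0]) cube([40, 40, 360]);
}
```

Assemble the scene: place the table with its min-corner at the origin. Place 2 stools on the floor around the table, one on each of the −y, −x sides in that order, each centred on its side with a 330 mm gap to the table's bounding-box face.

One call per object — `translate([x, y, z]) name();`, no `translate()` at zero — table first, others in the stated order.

table();
translate([414, -627, 0]) stool();
translate([-676, 222, 0]) stool();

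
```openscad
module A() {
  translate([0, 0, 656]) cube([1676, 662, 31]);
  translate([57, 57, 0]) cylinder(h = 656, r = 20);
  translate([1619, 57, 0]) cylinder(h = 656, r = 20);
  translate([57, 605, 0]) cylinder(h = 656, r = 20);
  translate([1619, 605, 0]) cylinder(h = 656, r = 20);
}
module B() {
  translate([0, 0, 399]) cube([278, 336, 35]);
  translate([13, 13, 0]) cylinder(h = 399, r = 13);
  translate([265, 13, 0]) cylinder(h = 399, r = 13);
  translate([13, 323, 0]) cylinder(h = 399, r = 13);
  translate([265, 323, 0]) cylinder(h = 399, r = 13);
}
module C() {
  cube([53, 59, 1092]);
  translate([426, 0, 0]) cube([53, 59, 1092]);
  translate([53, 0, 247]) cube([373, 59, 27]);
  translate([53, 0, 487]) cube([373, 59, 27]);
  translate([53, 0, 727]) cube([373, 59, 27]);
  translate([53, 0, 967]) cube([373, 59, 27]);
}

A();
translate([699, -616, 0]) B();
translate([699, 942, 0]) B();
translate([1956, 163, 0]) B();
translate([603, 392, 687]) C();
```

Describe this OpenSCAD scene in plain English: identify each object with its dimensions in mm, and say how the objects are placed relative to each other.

A is a table: top 1676 mm (x) × 662 mm (y), 31 mm thick, upper face at z = 687 mm, on four round legs of 40 mm diameter, each leg's bounding box inset 37 mm from the nearest pair of top edges, running from z = 0 to the bottom of the top.

B is a four-legged stool. The seat is a 278×336×35 mm slab whose top surface is at z = 434 mm; four round legs, each 26 mm in diameter, run from the floor (z = 0) to the underside of the seat, each leg's axis is inset half a diameter from the nearest pair of seat edges (so the leg's bounding box is flush with the corner).

C is a wooden ladder with two side rails of 53×59 mm section and 1092 mm height, set 479 mm apart overall. Between them run 4 rectangular rungs (59 mm deep, 27 mm thick), front faces flush with the rails' −y face. The bottom of the first rung is 247 mm above the floor and each subsequent rung is 240 mm higher than the one below.

Three stools sit around the table at the −y, +y, +x sides. The ladder is on top of the table.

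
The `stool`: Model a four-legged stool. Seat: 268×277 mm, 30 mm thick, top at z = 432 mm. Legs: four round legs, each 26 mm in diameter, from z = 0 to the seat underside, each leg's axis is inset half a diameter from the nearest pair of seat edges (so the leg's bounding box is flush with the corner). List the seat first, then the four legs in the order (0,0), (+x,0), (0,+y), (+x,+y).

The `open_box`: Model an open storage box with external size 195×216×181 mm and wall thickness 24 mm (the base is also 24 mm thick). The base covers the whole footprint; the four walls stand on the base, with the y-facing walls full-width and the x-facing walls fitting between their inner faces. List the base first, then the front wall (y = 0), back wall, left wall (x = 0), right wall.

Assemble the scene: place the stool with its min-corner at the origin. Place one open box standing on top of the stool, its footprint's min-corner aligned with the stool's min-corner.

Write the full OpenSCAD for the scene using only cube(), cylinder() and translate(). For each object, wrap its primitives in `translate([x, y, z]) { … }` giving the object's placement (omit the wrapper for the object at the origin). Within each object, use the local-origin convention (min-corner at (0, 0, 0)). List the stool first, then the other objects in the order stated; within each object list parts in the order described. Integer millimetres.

translate([0, 0, 402]) cube([268, 277, 30]);
translate([13, 13, 0]) cylinder(h = 402, r = 13);
translate([255, 13, 0]) cylinder(h = 402, r = 13);
translate([13, 264, 0]) cylinder(h = 402, r = 13);
translate([255, 264, 0]) cylinder(h = 402, r = 13);
translate([0, 0, 432]) {
  cube([195, 216, 24]);
  translate([0, 0, 24]) cube([195, 24, 157]);
  translate([0, 192, 24]) cube([195, 24, 157]);
  translate([0, 24, 24]) cube([24, 168, 157]);
  translate([171, 24, 24]) cube([24, 168, 157]);
}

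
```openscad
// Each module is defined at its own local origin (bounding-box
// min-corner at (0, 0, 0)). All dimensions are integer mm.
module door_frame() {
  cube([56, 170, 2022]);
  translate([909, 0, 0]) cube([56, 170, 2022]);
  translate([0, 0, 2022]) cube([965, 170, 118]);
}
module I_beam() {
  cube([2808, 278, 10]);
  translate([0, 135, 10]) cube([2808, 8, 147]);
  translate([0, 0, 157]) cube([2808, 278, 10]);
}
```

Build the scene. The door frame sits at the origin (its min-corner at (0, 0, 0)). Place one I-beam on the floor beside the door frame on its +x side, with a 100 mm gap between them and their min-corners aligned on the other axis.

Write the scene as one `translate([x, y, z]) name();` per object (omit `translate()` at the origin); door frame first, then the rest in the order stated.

door_frame();
translate([1065, 0, 0]) I_beam();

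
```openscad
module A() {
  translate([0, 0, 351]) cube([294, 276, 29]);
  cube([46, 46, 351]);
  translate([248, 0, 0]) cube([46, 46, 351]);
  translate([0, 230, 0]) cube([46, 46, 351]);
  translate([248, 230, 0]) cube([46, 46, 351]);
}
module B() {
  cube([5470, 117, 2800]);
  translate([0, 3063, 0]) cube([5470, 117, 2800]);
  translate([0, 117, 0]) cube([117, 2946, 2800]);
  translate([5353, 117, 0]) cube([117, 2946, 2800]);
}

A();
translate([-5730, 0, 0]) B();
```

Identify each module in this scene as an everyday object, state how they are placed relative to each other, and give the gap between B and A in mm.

The house frame's nearest face is 260 mm from the stool's −x face.

A is a stool. B is a house frame. The house frame is on the floor beside the stool on its −x side. The gap between the house frame and the stool is 260 mm.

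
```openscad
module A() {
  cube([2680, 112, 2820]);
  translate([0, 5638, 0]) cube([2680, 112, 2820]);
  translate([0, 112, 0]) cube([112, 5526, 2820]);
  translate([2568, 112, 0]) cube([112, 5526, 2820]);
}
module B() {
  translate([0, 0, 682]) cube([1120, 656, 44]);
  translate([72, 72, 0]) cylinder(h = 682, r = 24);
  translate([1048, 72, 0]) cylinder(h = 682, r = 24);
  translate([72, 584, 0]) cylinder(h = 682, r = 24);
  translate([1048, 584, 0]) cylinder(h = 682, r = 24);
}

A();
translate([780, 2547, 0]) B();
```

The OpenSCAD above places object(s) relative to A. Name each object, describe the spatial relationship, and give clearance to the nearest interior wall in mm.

A is a house frame. B is a table. The table sits inside the house frame, centred. The clearance to the nearest interior wall is 668 mm.

Clearances: x = 668, y = 2435; minimum 668 mm.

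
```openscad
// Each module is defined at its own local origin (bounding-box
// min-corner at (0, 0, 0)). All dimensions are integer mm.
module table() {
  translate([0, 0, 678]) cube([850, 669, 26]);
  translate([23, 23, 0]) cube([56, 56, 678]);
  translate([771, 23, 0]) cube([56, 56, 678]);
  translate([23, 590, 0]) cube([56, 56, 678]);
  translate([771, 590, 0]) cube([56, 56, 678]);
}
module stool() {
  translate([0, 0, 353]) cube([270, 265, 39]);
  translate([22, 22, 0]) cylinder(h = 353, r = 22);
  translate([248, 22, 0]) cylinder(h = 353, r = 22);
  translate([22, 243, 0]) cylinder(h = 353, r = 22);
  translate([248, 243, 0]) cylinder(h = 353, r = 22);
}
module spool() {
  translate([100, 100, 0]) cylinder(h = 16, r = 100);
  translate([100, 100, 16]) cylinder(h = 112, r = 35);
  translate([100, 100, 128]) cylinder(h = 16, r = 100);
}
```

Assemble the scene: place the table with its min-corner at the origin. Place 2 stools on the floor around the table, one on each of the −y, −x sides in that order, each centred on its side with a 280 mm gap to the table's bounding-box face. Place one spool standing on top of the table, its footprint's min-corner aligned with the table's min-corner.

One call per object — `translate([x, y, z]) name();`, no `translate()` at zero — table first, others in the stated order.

table();
translate([290, -545, 0]) stool();
translate([-550, 202, 0]) stool();
translate([0, 0, 704]) spool();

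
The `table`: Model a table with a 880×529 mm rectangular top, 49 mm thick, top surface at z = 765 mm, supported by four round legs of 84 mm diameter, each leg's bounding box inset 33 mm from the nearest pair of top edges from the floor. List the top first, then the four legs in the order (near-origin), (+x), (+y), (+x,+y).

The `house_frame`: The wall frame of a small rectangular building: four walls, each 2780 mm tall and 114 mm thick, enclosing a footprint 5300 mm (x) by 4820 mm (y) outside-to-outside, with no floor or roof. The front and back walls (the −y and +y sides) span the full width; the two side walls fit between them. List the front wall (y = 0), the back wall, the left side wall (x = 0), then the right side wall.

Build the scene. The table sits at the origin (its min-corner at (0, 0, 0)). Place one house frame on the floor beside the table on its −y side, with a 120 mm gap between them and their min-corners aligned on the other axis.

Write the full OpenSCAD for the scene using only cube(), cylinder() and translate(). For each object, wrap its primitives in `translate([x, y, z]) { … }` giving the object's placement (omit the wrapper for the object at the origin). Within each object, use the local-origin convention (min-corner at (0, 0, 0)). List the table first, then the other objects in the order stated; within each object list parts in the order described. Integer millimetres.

translate([0, 0, 716]) cube([880, 529, 49]);
translate([75, 75, 0]) cylinder(h = 716, r = 42);
translate([805, 75, 0]) cylinder(h = 716, r = 42);
translate([75, 454, 0]) cylinder(h = 716, r = 42);
translate([805, 454, 0]) cylinder(h = 716, r = 42);
translate([0, -4940, 0]) {
  cube([5300, 114, 2780]);
  translate([0, 4706, 0]) cube([5300, 114, 2780]);
  translate([0, 114, 0]) cube([114, 4592, 2780]);
  translate([5186, 114, 0]) cube([114, 4592, 2780]);
}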